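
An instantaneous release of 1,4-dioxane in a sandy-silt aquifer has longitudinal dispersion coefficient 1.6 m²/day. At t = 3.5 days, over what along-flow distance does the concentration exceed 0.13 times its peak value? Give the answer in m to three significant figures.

13.5 m

The plume is Gaussian with σ = √(2Dt) = √(2 × 1.6 × 3.5) = 3.347 m.
C/C_peak = exp(−Δx²/(2σ²)) = 0.13 ⇒ Δx = σ·√(−2 ln 0.13) = 3.347 × 2.020 = 6.761 m.
Width = 2Δx = 13.5 m.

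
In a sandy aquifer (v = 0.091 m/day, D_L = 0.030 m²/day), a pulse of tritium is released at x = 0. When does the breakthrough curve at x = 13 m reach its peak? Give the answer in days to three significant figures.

For the 1D instantaneous-source solution, setting ∂C/∂t = 0 at fixed x gives v²t² + 2Dt − x² = 0, so t = (√(D² + v²x²) − D)/v².
√(D² + v²x²) = √(0.030² + 0.091² × 13²) = 1.183; v² = 0.008281.
t = (1.183 − 0.030)/0.008281 = 139 days (vs. the pure-advection estimate x/v = 143 d).

139 days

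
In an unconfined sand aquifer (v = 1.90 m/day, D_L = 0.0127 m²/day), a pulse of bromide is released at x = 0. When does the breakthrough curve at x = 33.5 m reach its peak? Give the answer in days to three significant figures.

For the 1D instantaneous-source solution, setting ∂C/∂t = 0 at fixed x gives v²t² + 2Dt − x² = 0, so t = (√(D² + v²x²) − D)/v².
√(D² + v²x²) = √(0.0127² + 1.90² × 33.5²) = 63.65; v² = 3.61.
t = (63.65 − 0.0127)/3.61 = 17.6 days (vs. the pure-advection estimate x/v = 17.6 d).

17.6 days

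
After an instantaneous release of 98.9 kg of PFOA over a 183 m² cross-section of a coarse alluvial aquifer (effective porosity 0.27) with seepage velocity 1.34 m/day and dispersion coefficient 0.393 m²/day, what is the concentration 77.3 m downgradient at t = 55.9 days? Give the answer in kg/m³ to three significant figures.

For an instantaneous plane source, C(x,t) = M/(n_e·A·√(4πDt)) · exp(−(x−vt)²/(4Dt)), with n_e·A the pore (flow) area.
Plume center vt = 1.34 × 55.9 = 74.906 m, so the well at 77.3 m is 2.394 m downgradient of the peak.
√(4πDt) = 16.62 m, giving peak height M/(n_e·A·√(4πDt)) = 98.9/(0.27 × 183 × 16.62) = 0.1204 kg/m³.
(x−vt)²/(4Dt) = (2.394)²/(4 × 0.393 × 55.9) = 0.06522; exp(−0.06522) = 0.9369.
C = 0.1204 × 0.9369 = 0.113 kg/m³.

0.113 kg/m³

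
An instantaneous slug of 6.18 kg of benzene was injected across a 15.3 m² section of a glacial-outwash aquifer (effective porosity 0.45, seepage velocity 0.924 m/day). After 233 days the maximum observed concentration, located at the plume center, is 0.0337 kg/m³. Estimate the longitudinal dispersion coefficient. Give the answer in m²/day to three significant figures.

At the plume center C_max = M/(n_e·A·√(4πDt)), so D = M²/(4πt·(n_e·A·C_max)²).
n_e·A·C_max = 0.45 × 15.3 × 0.0337 = 0.2320 kg/m.
D = 6.18²/(4π × 233 × 0.2320²) = 0.242 m²/day.

0.242 m²/day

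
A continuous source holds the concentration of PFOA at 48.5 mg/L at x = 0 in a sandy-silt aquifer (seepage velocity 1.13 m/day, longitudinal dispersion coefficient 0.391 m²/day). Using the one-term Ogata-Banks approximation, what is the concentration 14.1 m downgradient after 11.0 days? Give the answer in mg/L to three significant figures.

13.8 mg/L

For a continuous step input, C/C₀ ≈ ½·erfc((x−vt)/(2√(Dt))).
vt = 1.13 × 11.0 = 12.43 m and 2√(Dt) = 2√(0.391 × 11.0) = 4.148 m.
Argument (x−vt)/(2√(Dt)) = (14.1 − 12.43)/4.148 = 0.4026; ½·erfc(0.4026) = 0.2846.
C = 48.5 × 0.2846 = 13.8 mg/L.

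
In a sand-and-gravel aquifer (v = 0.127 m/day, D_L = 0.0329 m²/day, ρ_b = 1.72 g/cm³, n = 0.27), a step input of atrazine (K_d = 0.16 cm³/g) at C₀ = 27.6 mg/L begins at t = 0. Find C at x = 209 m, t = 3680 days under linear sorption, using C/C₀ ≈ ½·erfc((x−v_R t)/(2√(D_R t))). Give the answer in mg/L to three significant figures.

Retardation factor R = 1 + ρ_b·K_d/n = 1 + 1.72 × 0.16/0.27 = 2.019.
Sorption retards both mechanisms: v_R = v/R = 0.06290 m/day, D_R = D/R = 0.01630 m²/day.
v_R·t = 0.06290 × 3680 = 231.472 m; 2√(D_R t) = 15.49 m; argument = (209 − 231.472)/15.49 = -1.451.
C = C₀ × ½·erfc(-1.451) = 27.6 × 0.9799 = 27.0 mg/L.

27.0 mg/L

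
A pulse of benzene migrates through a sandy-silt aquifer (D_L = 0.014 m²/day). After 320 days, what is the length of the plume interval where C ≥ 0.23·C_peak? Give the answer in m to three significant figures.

The plume is Gaussian with σ = √(2Dt) = √(2 × 0.014 × 320) = 2.993 m.
C/C_peak = exp(−Δx²/(2σ²)) = 0.23 ⇒ Δx = σ·√(−2 ln 0.23) = 2.993 × 1.714 = 5.130 m.
Width = 2Δx = 10.3 m.

10.3 m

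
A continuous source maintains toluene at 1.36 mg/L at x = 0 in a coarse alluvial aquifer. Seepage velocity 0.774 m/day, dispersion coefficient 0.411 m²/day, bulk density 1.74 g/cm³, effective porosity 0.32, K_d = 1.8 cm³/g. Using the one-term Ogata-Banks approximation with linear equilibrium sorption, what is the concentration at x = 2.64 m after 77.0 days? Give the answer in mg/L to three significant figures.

1.20 mg/L

Retardation factor R = 1 + ρ_b·K_d/n = 1 + 1.74 × 1.8/0.32 = 10.79.
Sorption retards both mechanisms: v_R = v/R = 0.07173 m/day, D_R = D/R = 0.03809 m²/day.
v_R·t = 0.07173 × 77.0 = 5.52321 m; 2√(D_R t) = 3.425 m; argument = (2.64 − 5.52321)/3.425 = -0.8418.
C = C₀ × ½·erfc(-0.8418) = 1.36 × 0.8831 = 1.20 mg/L.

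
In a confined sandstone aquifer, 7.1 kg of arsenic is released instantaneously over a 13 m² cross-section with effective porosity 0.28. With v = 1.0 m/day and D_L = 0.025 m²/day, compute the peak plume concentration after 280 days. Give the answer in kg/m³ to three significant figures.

0.208 kg/m³

The peak of an instantaneous 1D plume sits at x = vt; there the Gaussian factor is 1 and C_max = M/(n_e·A·√(4πDt)), where n_e·A is the pore area the mass is dissolved in.
√(4πDt) = √(4π × 0.025 × 280) = 9.379 m, so C_max = 7.1/(0.28 × 13 × 9.379) = 0.208 kg/m³.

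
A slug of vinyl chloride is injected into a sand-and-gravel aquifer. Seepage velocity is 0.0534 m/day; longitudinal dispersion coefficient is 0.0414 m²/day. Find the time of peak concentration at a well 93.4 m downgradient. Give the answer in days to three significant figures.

For the 1D instantaneous-source solution, setting ∂C/∂t = 0 at fixed x gives v²t² + 2Dt − x² = 0, so t = (√(D² + v²x²) − D)/v².
√(D² + v²x²) = √(0.0414² + 0.0534² × 93.4²) = 4.988; v² = 0.00285156.
t = (4.988 − 0.0414)/0.00285156 = 1730 days (vs. the pure-advection estimate x/v = 1750 d).

1730 days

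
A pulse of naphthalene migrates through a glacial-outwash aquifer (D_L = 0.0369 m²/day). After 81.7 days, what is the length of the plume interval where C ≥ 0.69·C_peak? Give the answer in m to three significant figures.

The plume is Gaussian with σ = √(2Dt) = √(2 × 0.0369 × 81.7) = 2.455 m.
C/C_peak = exp(−Δx²/(2σ²)) = 0.69 ⇒ Δx = σ·√(−2 ln 0.69) = 2.455 × 0.8615 = 2.115 m.
Width = 2Δx = 4.23 m.

4.23 m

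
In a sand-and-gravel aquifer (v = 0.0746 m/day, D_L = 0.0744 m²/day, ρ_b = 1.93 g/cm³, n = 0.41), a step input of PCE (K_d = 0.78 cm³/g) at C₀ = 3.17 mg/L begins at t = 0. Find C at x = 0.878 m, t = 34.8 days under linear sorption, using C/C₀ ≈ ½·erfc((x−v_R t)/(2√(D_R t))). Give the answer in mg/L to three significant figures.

Retardation factor R = 1 + ρ_b·K_d/n = 1 + 1.93 × 0.78/0.41 = 4.672.
Sorption retards both mechanisms: v_R = v/R = 0.01597 m/day, D_R = D/R = 0.01592 m²/day.
v_R·t = 0.01597 × 34.8 = 0.555756 m; 2√(D_R t) = 1.489 m; argument = (0.878 − 0.555756)/1.489 = 0.2164.
C = C₀ × ½·erfc(0.2164) = 3.17 × 0.3798 = 1.20 mg/L.

1.20 mg/L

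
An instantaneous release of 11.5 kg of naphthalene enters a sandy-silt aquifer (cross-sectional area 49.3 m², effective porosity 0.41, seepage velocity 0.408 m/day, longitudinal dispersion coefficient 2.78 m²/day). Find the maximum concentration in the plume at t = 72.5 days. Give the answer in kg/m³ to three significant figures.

0.0113 kg/m³

The peak of an instantaneous 1D plume sits at x = vt; there the Gaussian factor is 1 and C_max = M/(n_e·A·√(4πDt)), where n_e·A is the pore area the mass is dissolved in.
√(4πDt) = √(4π × 2.78 × 72.5) = 50.33 m, so C_max = 11.5/(0.41 × 49.3 × 50.33) = 0.0113 kg/m³.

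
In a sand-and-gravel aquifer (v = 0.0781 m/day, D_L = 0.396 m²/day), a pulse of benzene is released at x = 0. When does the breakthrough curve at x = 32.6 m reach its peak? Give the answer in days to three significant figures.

For the 1D instantaneous-source solution, setting ∂C/∂t = 0 at fixed x gives v²t² + 2Dt − x² = 0, so t = (√(D² + v²x²) − D)/v².
√(D² + v²x²) = √(0.396² + 0.0781² × 32.6²) = 2.577; v² = 0.00609961.
t = (2.577 − 0.396)/0.00609961 = 358 days (vs. the pure-advection estimate x/v = 417 d).

358 days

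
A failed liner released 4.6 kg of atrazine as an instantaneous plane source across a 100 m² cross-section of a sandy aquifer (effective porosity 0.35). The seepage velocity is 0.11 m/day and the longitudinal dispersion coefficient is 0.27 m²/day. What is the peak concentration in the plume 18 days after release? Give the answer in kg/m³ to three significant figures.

0.0168 kg/m³

The peak of an instantaneous 1D plume sits at x = vt; there the Gaussian factor is 1 and C_max = M/(n_e·A·√(4πDt)), where n_e·A is the pore area the mass is dissolved in.
√(4πDt) = √(4π × 0.27 × 18) = 7.815 m, so C_max = 4.6/(0.35 × 100 × 7.815) = 0.0168 kg/m³.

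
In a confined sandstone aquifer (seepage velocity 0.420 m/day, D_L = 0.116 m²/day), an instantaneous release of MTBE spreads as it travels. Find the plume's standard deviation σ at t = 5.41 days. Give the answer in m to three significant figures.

Dispersive spreading gives a Gaussian with σ² = 2Dt; advection only shifts the center.
σ = √(2 × 0.116 × 5.41) = 1.12 m.

1.12 m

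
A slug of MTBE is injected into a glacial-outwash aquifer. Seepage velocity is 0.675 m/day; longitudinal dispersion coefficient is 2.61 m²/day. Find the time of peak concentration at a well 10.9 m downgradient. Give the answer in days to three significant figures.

11.4 days

For the 1D instantaneous-source solution, setting ∂C/∂t = 0 at fixed x gives v²t² + 2Dt − x² = 0, so t = (√(D² + v²x²) − D)/v².
√(D² + v²x²) = √(2.61² + 0.675² × 10.9²) = 7.807; v² = 0.455625.
t = (7.807 − 2.61)/0.455625 = 11.4 days (vs. the pure-advection estimate x/v = 16.1 d).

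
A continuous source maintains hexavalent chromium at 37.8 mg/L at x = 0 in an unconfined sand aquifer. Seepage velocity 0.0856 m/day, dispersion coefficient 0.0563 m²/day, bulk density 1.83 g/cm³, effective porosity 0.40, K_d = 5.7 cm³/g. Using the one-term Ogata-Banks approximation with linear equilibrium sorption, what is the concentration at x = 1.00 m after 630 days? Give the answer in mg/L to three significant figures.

Retardation factor R = 1 + ρ_b·K_d/n = 1 + 1.83 × 5.7/0.40 = 27.08.
Sorption retards both mechanisms: v_R = v/R = 0.003161 m/day, D_R = D/R = 0.002079 m²/day.
v_R·t = 0.003161 × 630 = 1.99143 m; 2√(D_R t) = 2.289 m; argument = (1.00 − 1.99143)/2.289 = -0.4331.
C = C₀ × ½·erfc(-0.4331) = 37.8 × 0.7299 = 27.6 mg/L.

27.6 mg/L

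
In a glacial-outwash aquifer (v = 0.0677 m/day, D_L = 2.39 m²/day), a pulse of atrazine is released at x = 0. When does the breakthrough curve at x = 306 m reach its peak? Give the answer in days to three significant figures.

4030 days

For the 1D instantaneous-source solution, setting ∂C/∂t = 0 at fixed x gives v²t² + 2Dt − x² = 0, so t = (√(D² + v²x²) − D)/v².
√(D² + v²x²) = √(2.39² + 0.0677² × 306²) = 20.85; v² = 0.00458329.
t = (20.85 − 2.39)/0.00458329 = 4030 days (vs. the pure-advection estimate x/v = 4520 d).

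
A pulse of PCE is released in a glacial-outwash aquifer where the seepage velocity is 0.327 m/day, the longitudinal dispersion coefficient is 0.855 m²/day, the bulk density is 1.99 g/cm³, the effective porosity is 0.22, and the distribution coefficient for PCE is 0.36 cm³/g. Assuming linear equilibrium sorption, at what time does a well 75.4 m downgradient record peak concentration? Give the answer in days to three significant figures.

Retardation factor R = 1 + ρ_b·K_d/n = 1 + 1.99 × 0.36/0.22 = 4.256.
Sorption retards both mechanisms: v_R = v/R = 0.07683 m/day, D_R = D/R = 0.2009 m²/day.
Peak time from v_R²t² + 2D_R t − x² = 0: t = (√(D_R² + v_R²x²) − D_R)/v_R².
√(D_R² + v_R²x²) = √(0.2009² + 0.07683² × 75.4²) = 5.796; v_R² = 0.005903.
t = (5.796 − 0.2009)/0.005903 = 948 days.

948 days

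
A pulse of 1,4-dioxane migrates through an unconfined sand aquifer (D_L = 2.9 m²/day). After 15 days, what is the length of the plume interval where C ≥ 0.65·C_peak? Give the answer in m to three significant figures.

The plume is Gaussian with σ = √(2Dt) = √(2 × 2.9 × 15) = 9.327 m.
C/C_peak = exp(−Δx²/(2σ²)) = 0.65 ⇒ Δx = σ·√(−2 ln 0.65) = 9.327 × 0.9282 = 8.657 m.
Width = 2Δx = 17.3 m.

17.3 m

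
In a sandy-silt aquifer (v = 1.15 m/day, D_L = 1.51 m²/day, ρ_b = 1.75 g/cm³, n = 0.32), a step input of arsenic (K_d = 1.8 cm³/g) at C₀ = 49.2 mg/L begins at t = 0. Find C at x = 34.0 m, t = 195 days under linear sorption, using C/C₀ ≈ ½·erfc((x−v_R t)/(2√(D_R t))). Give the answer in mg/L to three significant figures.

1.74 mg/L

Retardation factor R = 1 + ρ_b·K_d/n = 1 + 1.75 × 1.8/0.32 = 10.84.
Sorption retards both mechanisms: v_R = v/R = 0.1061 m/day, D_R = D/R = 0.1393 m²/day.
v_R·t = 0.1061 × 195 = 20.6895 m; 2√(D_R t) = 10.42 m; argument = (34.0 − 20.6895)/10.42 = 1.277.
C = C₀ × ½·erfc(1.277) = 49.2 × 0.03546 = 1.74 mg/L.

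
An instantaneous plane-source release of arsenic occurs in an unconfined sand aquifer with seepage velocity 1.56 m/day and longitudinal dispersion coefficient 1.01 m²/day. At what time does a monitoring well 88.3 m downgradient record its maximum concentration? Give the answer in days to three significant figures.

56.2 days

For the 1D instantaneous-source solution, setting ∂C/∂t = 0 at fixed x gives v²t² + 2Dt − x² = 0, so t = (√(D² + v²x²) − D)/v².
√(D² + v²x²) = √(1.01² + 1.56² × 88.3²) = 137.8; v² = 2.4336.
t = (137.8 − 1.01)/2.4336 = 56.2 days (vs. the pure-advection estimate x/v = 56.6 d).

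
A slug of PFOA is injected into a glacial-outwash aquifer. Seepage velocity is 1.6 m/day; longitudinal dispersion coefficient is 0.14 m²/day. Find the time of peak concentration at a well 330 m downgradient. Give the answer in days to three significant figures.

For the 1D instantaneous-source solution, setting ∂C/∂t = 0 at fixed x gives v²t² + 2Dt − x² = 0, so t = (√(D² + v²x²) − D)/v².
√(D² + v²x²) = √(0.14² + 1.6² × 330²) = 528.0; v² = 2.56.
t = (528.0 − 0.14)/2.56 = 206 days (vs. the pure-advection estimate x/v = 206 d).

206 days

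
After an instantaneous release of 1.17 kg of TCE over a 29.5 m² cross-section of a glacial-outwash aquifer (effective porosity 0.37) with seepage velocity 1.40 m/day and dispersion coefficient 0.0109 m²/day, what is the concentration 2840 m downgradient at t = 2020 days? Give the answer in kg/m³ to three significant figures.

0.00126 kg/m³

For an instantaneous plane source, C(x,t) = M/(n_e·A·√(4πDt)) · exp(−(x−vt)²/(4Dt)), with n_e·A the pore (flow) area.
Plume center vt = 1.40 × 2020 = 2828 m, so the well at 2840 m is 12 m downgradient of the peak.
√(4πDt) = 16.63 m, giving peak height M/(n_e·A·√(4πDt)) = 1.17/(0.37 × 29.5 × 16.63) = 0.006446 kg/m³.
(x−vt)²/(4Dt) = (12)²/(4 × 0.0109 × 2020) = 1.635; exp(−1.635) = 0.1950.
C = 0.006446 × 0.1950 = 0.00126 kg/m³.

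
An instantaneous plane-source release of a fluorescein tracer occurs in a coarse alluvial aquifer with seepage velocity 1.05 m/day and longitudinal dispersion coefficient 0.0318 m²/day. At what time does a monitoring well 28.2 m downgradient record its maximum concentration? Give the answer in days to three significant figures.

For the 1D instantaneous-source solution, setting ∂C/∂t = 0 at fixed x gives v²t² + 2Dt − x² = 0, so t = (√(D² + v²x²) − D)/v².
√(D² + v²x²) = √(0.0318² + 1.05² × 28.2²) = 29.61; v² = 1.1025.
t = (29.61 − 0.0318)/1.1025 = 26.8 days (vs. the pure-advection estimate x/v = 26.9 d).

26.8 days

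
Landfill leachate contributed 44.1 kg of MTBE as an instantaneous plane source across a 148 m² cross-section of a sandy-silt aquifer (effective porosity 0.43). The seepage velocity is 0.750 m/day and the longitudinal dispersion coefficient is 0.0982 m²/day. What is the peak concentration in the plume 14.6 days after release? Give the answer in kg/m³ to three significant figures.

0.163 kg/m³

The peak of an instantaneous 1D plume sits at x = vt; there the Gaussian factor is 1 and C_max = M/(n_e·A·√(4πDt)), where n_e·A is the pore area the mass is dissolved in.
√(4πDt) = √(4π × 0.0982 × 14.6) = 4.245 m, so C_max = 44.1/(0.43 × 148 × 4.245) = 0.163 kg/m³.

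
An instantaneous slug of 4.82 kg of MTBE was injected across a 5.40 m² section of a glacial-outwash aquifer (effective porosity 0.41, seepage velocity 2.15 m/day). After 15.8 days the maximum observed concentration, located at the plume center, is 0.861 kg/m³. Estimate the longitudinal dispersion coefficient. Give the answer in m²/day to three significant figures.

0.0322 m²/day

At the plume center C_max = M/(n_e·A·√(4πDt)), so D = M²/(4πt·(n_e·A·C_max)²).
n_e·A·C_max = 0.41 × 5.40 × 0.861 = 1.906 kg/m.
D = 4.82²/(4π × 15.8 × 1.906²) = 0.0322 m²/day.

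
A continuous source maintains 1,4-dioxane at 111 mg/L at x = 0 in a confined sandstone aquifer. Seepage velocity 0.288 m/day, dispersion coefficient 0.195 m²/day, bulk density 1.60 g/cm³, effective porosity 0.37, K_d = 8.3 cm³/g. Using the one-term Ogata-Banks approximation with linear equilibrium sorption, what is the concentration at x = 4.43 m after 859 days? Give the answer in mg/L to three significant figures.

86.0 mg/L

Retardation factor R = 1 + ρ_b·K_d/n = 1 + 1.60 × 8.3/0.37 = 36.89.
Sorption retards both mechanisms: v_R = v/R = 0.007807 m/day, D_R = D/R = 0.005286 m²/day.
v_R·t = 0.007807 × 859 = 6.706213 m; 2√(D_R t) = 4.262 m; argument = (4.43 − 6.706213)/4.262 = -0.5341.
C = C₀ × ½·erfc(-0.5341) = 111 × 0.7750 = 86.0 mg/L.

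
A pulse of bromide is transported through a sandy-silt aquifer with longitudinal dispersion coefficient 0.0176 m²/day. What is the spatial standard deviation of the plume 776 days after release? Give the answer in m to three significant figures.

Dispersive spreading gives a Gaussian with σ² = 2Dt; advection only shifts the center.
σ = √(2 × 0.0176 × 776) = 5.23 m.

5.23 m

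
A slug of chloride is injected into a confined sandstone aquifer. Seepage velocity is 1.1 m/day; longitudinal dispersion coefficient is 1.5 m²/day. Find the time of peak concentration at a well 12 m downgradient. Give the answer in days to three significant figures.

For the 1D instantaneous-source solution, setting ∂C/∂t = 0 at fixed x gives v²t² + 2Dt − x² = 0, so t = (√(D² + v²x²) − D)/v².
√(D² + v²x²) = √(1.5² + 1.1² × 12²) = 13.28; v² = 1.21.
t = (13.28 − 1.5)/1.21 = 9.74 days (vs. the pure-advection estimate x/v = 10.9 d).

9.74 days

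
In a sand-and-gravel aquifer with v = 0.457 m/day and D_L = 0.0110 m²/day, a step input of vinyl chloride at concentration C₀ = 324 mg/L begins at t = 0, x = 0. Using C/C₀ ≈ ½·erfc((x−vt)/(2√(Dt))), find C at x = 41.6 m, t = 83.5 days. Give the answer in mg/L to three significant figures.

1.80 mg/L

For a continuous step input, C/C₀ ≈ ½·erfc((x−vt)/(2√(Dt))).
vt = 0.457 × 83.5 = 38.1595 m and 2√(Dt) = 2√(0.0110 × 83.5) = 1.917 m.
Argument (x−vt)/(2√(Dt)) = (41.6 − 38.1595)/1.917 = 1.795; ½·erfc(1.795) = 0.005566.
C = 324 × 0.005566 = 1.80 mg/L.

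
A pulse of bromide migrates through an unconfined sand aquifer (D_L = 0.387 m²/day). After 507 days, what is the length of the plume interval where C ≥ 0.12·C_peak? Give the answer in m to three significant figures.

The plume is Gaussian with σ = √(2Dt) = √(2 × 0.387 × 507) = 19.81 m.
C/C_peak = exp(−Δx²/(2σ²)) = 0.12 ⇒ Δx = σ·√(−2 ln 0.12) = 19.81 × 2.059 = 40.79 m.
Width = 2Δx = 81.6 m.

81.6 m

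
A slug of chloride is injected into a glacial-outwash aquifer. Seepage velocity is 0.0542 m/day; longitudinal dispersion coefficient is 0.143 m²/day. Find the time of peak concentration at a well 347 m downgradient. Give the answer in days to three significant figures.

6350 days

For the 1D instantaneous-source solution, setting ∂C/∂t = 0 at fixed x gives v²t² + 2Dt − x² = 0, so t = (√(D² + v²x²) − D)/v².
√(D² + v²x²) = √(0.143² + 0.0542² × 347²) = 18.81; v² = 0.00293764.
t = (18.81 − 0.143)/0.00293764 = 6350 days (vs. the pure-advection estimate x/v = 6400 d).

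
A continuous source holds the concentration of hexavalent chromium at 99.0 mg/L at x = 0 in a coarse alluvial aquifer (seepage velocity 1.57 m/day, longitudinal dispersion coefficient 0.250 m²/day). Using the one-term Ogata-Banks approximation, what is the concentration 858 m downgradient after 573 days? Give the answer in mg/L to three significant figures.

98.3 mg/L

For a continuous step input, C/C₀ ≈ ½·erfc((x−vt)/(2√(Dt))).
vt = 1.57 × 573 = 899.61 m and 2√(Dt) = 2√(0.250 × 573) = 23.94 m.
Argument (x−vt)/(2√(Dt)) = (858 − 899.61)/23.94 = -1.738; ½·erfc(-1.738) = 0.9930.
C = 99.0 × 0.9930 = 98.3 mg/L.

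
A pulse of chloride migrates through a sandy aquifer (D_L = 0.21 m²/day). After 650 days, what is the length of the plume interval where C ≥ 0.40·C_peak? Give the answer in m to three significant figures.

44.7 m

The plume is Gaussian with σ = √(2Dt) = √(2 × 0.21 × 650) = 16.52 m.
C/C_peak = exp(−Δx²/(2σ²)) = 0.40 ⇒ Δx = σ·√(−2 ln 0.40) = 16.52 × 1.354 = 22.37 m.
Width = 2Δx = 44.7 m.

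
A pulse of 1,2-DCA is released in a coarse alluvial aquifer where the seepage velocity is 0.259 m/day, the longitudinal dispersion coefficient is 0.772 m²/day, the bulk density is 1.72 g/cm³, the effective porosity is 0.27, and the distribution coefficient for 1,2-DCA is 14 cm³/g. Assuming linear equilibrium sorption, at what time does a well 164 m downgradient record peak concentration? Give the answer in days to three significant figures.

Retardation factor R = 1 + ρ_b·K_d/n = 1 + 1.72 × 14/0.27 = 90.19.
Sorption retards both mechanisms: v_R = v/R = 0.002872 m/day, D_R = D/R = 0.008560 m²/day.
Peak time from v_R²t² + 2D_R t − x² = 0: t = (√(D_R² + v_R²x²) − D_R)/v_R².
√(D_R² + v_R²x²) = √(0.008560² + 0.002872² × 164²) = 0.4711; v_R² = 8.248e-06.
t = (0.4711 − 0.008560)/8.248e-06 = 56100 days.

56100 days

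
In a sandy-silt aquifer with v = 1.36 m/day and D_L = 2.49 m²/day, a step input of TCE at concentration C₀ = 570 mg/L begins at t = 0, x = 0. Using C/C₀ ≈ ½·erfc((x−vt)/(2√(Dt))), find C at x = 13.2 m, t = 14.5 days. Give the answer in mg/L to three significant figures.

444 mg/L

For a continuous step input, C/C₀ ≈ ½·erfc((x−vt)/(2√(Dt))).
vt = 1.36 × 14.5 = 19.72 m and 2√(Dt) = 2√(2.49 × 14.5) = 12.02 m.
Argument (x−vt)/(2√(Dt)) = (13.2 − 19.72)/12.02 = -0.5424; ½·erfc(-0.5424) = 0.7785.
C = 570 × 0.7785 = 444 mg/L.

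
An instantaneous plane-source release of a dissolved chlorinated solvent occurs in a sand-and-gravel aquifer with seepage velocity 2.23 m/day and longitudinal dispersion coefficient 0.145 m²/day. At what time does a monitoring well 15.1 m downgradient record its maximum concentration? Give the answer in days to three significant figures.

For the 1D instantaneous-source solution, setting ∂C/∂t = 0 at fixed x gives v²t² + 2Dt − x² = 0, so t = (√(D² + v²x²) − D)/v².
√(D² + v²x²) = √(0.145² + 2.23² × 15.1²) = 33.67; v² = 4.9729.
t = (33.67 − 0.145)/4.9729 = 6.74 days (vs. the pure-advection estimate x/v = 6.77 d).

6.74 days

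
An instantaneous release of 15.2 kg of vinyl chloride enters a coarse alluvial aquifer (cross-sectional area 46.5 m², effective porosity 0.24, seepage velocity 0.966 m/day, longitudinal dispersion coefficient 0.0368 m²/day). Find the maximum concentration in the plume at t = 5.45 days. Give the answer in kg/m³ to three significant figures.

The peak of an instantaneous 1D plume sits at x = vt; there the Gaussian factor is 1 and C_max = M/(n_e·A·√(4πDt)), where n_e·A is the pore area the mass is dissolved in.
√(4πDt) = √(4π × 0.0368 × 5.45) = 1.588 m, so C_max = 15.2/(0.24 × 46.5 × 1.588) = 0.858 kg/m³.

0.858 kg/m³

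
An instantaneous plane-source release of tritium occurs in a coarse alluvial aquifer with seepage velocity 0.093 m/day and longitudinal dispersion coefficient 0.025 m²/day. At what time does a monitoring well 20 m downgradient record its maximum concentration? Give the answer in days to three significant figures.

For the 1D instantaneous-source solution, setting ∂C/∂t = 0 at fixed x gives v²t² + 2Dt − x² = 0, so t = (√(D² + v²x²) − D)/v².
√(D² + v²x²) = √(0.025² + 0.093² × 20²) = 1.860; v² = 0.008649.
t = (1.860 − 0.025)/0.008649 = 212 days (vs. the pure-advection estimate x/v = 215 d).

212 days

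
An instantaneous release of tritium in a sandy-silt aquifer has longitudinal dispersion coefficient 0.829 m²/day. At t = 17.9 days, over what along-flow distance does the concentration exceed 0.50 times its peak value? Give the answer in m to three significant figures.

The plume is Gaussian with σ = √(2Dt) = √(2 × 0.829 × 17.9) = 5.448 m.
C/C_peak = exp(−Δx²/(2σ²)) = 0.50 ⇒ Δx = σ·√(−2 ln 0.50) = 5.448 × 1.177 = 6.412 m.
Width = 2Δx = 12.8 m.

12.8 m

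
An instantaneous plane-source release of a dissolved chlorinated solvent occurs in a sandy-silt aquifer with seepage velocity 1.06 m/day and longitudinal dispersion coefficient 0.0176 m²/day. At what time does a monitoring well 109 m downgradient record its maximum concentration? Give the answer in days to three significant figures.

For the 1D instantaneous-source solution, setting ∂C/∂t = 0 at fixed x gives v²t² + 2Dt − x² = 0, so t = (√(D² + v²x²) − D)/v².
√(D² + v²x²) = √(0.0176² + 1.06² × 109²) = 115.5; v² = 1.1236.
t = (115.5 − 0.0176)/1.1236 = 103 days (vs. the pure-advection estimate x/v = 103 d).

103 days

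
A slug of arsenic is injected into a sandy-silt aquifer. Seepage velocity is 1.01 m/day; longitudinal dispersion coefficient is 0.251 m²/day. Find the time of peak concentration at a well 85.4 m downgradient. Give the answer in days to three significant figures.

For the 1D instantaneous-source solution, setting ∂C/∂t = 0 at fixed x gives v²t² + 2Dt − x² = 0, so t = (√(D² + v²x²) − D)/v².
√(D² + v²x²) = √(0.251² + 1.01² × 85.4²) = 86.25; v² = 1.0201.
t = (86.25 − 0.251)/1.0201 = 84.3 days (vs. the pure-advection estimate x/v = 84.6 d).

84.3 days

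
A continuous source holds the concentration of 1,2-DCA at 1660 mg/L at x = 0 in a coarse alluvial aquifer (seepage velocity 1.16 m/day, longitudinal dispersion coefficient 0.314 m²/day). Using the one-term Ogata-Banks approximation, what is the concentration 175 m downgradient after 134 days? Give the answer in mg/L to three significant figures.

For a continuous step input, C/C₀ ≈ ½·erfc((x−vt)/(2√(Dt))).
vt = 1.16 × 134 = 155.44 m and 2√(Dt) = 2√(0.314 × 134) = 12.97 m.
Argument (x−vt)/(2√(Dt)) = (175 − 155.44)/12.97 = 1.508; ½·erfc(1.508) = 0.01648.
C = 1660 × 0.01648 = 27.4 mg/L.

27.4 mg/L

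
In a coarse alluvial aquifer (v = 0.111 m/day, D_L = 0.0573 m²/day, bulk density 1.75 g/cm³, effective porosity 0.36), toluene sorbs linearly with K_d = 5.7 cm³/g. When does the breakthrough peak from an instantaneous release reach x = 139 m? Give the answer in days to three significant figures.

Retardation factor R = 1 + ρ_b·K_d/n = 1 + 1.75 × 5.7/0.36 = 28.71.
Sorption retards both mechanisms: v_R = v/R = 0.003866 m/day, D_R = D/R = 0.001996 m²/day.
Peak time from v_R²t² + 2D_R t − x² = 0: t = (√(D_R² + v_R²x²) − D_R)/v_R².
√(D_R² + v_R²x²) = √(0.001996² + 0.003866² × 139²) = 0.5374; v_R² = 1.495e-05.
t = (0.5374 − 0.001996)/1.495e-05 = 35800 days.

35800 days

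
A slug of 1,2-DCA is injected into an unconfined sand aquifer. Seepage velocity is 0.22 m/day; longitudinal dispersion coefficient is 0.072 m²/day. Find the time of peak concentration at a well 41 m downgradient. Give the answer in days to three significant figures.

For the 1D instantaneous-source solution, setting ∂C/∂t = 0 at fixed x gives v²t² + 2Dt − x² = 0, so t = (√(D² + v²x²) − D)/v².
√(D² + v²x²) = √(0.072² + 0.22² × 41²) = 9.020; v² = 0.0484.
t = (9.020 − 0.072)/0.0484 = 185 days (vs. the pure-advection estimate x/v = 186 d).

185 days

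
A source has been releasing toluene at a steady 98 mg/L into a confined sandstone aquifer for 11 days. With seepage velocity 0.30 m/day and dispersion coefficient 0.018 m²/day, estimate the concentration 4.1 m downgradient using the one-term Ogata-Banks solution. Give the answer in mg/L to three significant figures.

For a continuous step input, C/C₀ ≈ ½·erfc((x−vt)/(2√(Dt))).
vt = 0.30 × 11 = 3.3 m and 2√(Dt) = 2√(0.018 × 11) = 0.8899 m.
Argument (x−vt)/(2√(Dt)) = (4.1 − 3.3)/0.8899 = 0.8990; ½·erfc(0.8990) = 0.1018.
C = 98 × 0.1018 = 9.98 mg/L.

9.98 mg/L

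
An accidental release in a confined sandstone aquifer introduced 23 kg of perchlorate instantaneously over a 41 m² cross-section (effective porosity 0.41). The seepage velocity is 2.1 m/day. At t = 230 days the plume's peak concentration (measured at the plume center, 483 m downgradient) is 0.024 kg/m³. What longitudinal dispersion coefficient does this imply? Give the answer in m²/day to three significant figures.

1.12 m²/day

At the plume center C_max = M/(n_e·A·√(4πDt)), so D = M²/(4πt·(n_e·A·C_max)²).
n_e·A·C_max = 0.41 × 41 × 0.024 = 0.4034 kg/m.
D = 23²/(4π × 230 × 0.4034²) = 1.12 m²/day.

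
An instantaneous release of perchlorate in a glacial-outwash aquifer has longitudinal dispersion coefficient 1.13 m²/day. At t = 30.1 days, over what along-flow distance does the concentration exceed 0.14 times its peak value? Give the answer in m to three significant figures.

The plume is Gaussian with σ = √(2Dt) = √(2 × 1.13 × 30.1) = 8.248 m.
C/C_peak = exp(−Δx²/(2σ²)) = 0.14 ⇒ Δx = σ·√(−2 ln 0.14) = 8.248 × 1.983 = 16.36 m.
Width = 2Δx = 32.7 m.

32.7 m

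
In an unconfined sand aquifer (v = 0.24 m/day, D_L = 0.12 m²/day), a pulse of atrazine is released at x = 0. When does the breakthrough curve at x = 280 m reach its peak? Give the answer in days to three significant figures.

1160 days

For the 1D instantaneous-source solution, setting ∂C/∂t = 0 at fixed x gives v²t² + 2Dt − x² = 0, so t = (√(D² + v²x²) − D)/v².
√(D² + v²x²) = √(0.12² + 0.24² × 280²) = 67.20; v² = 0.0576.
t = (67.20 − 0.12)/0.0576 = 1160 days (vs. the pure-advection estimate x/v = 1170 d).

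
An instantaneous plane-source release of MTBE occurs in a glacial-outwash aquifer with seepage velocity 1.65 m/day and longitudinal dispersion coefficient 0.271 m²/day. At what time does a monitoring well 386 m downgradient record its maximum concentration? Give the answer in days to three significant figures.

234 days

For the 1D instantaneous-source solution, setting ∂C/∂t = 0 at fixed x gives v²t² + 2Dt − x² = 0, so t = (√(D² + v²x²) − D)/v².
√(D² + v²x²) = √(0.271² + 1.65² × 386²) = 636.9; v² = 2.7225.
t = (636.9 − 0.271)/2.7225 = 234 days (vs. the pure-advection estimate x/v = 234 d).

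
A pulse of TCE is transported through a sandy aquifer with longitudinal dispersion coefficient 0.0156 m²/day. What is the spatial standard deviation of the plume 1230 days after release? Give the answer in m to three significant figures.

6.19 m

Dispersive spreading gives a Gaussian with σ² = 2Dt; advection only shifts the center.
σ = √(2 × 0.0156 × 1230) = 6.19 m.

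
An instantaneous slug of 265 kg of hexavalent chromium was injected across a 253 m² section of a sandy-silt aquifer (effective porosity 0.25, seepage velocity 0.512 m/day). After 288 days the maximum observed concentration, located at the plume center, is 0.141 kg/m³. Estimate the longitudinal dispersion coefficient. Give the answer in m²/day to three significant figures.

At the plume center C_max = M/(n_e·A·√(4πDt)), so D = M²/(4πt·(n_e·A·C_max)²).
n_e·A·C_max = 0.25 × 253 × 0.141 = 8.918 kg/m.
D = 265²/(4π × 288 × 8.918²) = 0.244 m²/day.

0.244 m²/day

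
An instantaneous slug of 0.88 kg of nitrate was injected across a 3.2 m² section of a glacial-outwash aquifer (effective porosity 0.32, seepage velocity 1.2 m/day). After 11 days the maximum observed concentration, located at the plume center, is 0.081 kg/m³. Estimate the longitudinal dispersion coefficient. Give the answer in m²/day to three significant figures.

0.814 m²/day

At the plume center C_max = M/(n_e·A·√(4πDt)), so D = M²/(4πt·(n_e·A·C_max)²).
n_e·A·C_max = 0.32 × 3.2 × 0.081 = 0.08294 kg/m.
D = 0.88²/(4π × 11 × 0.08294²) = 0.814 m²/day.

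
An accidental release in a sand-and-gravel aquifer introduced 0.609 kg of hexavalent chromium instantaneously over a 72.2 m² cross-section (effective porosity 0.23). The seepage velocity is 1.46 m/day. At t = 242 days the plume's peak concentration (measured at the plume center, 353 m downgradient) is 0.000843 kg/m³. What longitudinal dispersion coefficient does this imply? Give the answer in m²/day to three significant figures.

0.622 m²/day

At the plume center C_max = M/(n_e·A·√(4πDt)), so D = M²/(4πt·(n_e·A·C_max)²).
n_e·A·C_max = 0.23 × 72.2 × 0.000843 = 0.01400 kg/m.
D = 0.609²/(4π × 242 × 0.01400²) = 0.622 m²/day.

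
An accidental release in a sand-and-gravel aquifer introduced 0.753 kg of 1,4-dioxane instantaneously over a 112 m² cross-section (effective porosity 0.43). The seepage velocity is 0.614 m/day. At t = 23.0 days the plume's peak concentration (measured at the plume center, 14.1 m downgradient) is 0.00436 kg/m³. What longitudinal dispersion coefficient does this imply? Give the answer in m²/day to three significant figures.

At the plume center C_max = M/(n_e·A·√(4πDt)), so D = M²/(4πt·(n_e·A·C_max)²).
n_e·A·C_max = 0.43 × 112 × 0.00436 = 0.2100 kg/m.
D = 0.753²/(4π × 23.0 × 0.2100²) = 0.0445 m²/day.

0.0445 m²/day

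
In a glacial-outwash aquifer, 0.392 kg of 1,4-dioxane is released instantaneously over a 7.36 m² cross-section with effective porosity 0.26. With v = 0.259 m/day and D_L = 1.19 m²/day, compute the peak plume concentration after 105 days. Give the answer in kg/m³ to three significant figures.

The peak of an instantaneous 1D plume sits at x = vt; there the Gaussian factor is 1 and C_max = M/(n_e·A·√(4πDt)), where n_e·A is the pore area the mass is dissolved in.
√(4πDt) = √(4π × 1.19 × 105) = 39.63 m, so C_max = 0.392/(0.26 × 7.36 × 39.63) = 0.00517 kg/m³.

0.00517 kg/m³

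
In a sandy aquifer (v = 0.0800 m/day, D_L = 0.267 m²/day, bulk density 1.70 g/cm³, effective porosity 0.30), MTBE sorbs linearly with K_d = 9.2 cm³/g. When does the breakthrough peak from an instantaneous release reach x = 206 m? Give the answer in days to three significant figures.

Retardation factor R = 1 + ρ_b·K_d/n = 1 + 1.70 × 9.2/0.30 = 53.13.
Sorption retards both mechanisms: v_R = v/R = 0.001506 m/day, D_R = D/R = 0.005025 m²/day.
Peak time from v_R²t² + 2D_R t − x² = 0: t = (√(D_R² + v_R²x²) − D_R)/v_R².
√(D_R² + v_R²x²) = √(0.005025² + 0.001506² × 206²) = 0.3103; v_R² = 2.268e-06.
t = (0.3103 − 0.005025)/2.268e-06 = 135000 days.

135000 days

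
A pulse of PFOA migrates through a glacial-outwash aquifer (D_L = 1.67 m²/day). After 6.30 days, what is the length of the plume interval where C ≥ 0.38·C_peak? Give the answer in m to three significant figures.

12.8 m

The plume is Gaussian with σ = √(2Dt) = √(2 × 1.67 × 6.30) = 4.587 m.
C/C_peak = exp(−Δx²/(2σ²)) = 0.38 ⇒ Δx = σ·√(−2 ln 0.38) = 4.587 × 1.391 = 6.381 m.
Width = 2Δx = 12.8 m.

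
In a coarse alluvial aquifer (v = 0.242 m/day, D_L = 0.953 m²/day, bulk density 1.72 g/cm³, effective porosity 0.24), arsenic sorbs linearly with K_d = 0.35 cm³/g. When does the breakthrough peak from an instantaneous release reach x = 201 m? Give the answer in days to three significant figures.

Retardation factor R = 1 + ρ_b·K_d/n = 1 + 1.72 × 0.35/0.24 = 3.508.
Sorption retards both mechanisms: v_R = v/R = 0.06899 m/day, D_R = D/R = 0.2717 m²/day.
Peak time from v_R²t² + 2D_R t − x² = 0: t = (√(D_R² + v_R²x²) − D_R)/v_R².
√(D_R² + v_R²x²) = √(0.2717² + 0.06899² × 201²) = 13.87; v_R² = 0.004760.
t = (13.87 − 0.2717)/0.004760 = 2860 days.

2860 days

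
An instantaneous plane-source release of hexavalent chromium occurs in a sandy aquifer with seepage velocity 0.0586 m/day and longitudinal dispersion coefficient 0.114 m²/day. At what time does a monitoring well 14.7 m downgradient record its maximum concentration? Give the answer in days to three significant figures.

220 days

For the 1D instantaneous-source solution, setting ∂C/∂t = 0 at fixed x gives v²t² + 2Dt − x² = 0, so t = (√(D² + v²x²) − D)/v².
√(D² + v²x²) = √(0.114² + 0.0586² × 14.7²) = 0.8689; v² = 0.00343396.
t = (0.8689 − 0.114)/0.00343396 = 220 days (vs. the pure-advection estimate x/v = 251 d).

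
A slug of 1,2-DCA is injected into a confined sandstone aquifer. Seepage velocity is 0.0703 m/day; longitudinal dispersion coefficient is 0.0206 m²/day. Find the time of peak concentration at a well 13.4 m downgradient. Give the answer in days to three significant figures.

186 days

For the 1D instantaneous-source solution, setting ∂C/∂t = 0 at fixed x gives v²t² + 2Dt − x² = 0, so t = (√(D² + v²x²) − D)/v².
√(D² + v²x²) = √(0.0206² + 0.0703² × 13.4²) = 0.9422; v² = 0.00494209.
t = (0.9422 − 0.0206)/0.00494209 = 186 days (vs. the pure-advection estimate x/v = 191 d).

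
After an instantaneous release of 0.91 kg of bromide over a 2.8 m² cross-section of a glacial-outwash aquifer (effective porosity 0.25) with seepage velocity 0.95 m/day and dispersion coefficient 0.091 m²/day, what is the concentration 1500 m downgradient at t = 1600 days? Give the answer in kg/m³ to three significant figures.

0.0153 kg/m³

For an instantaneous plane source, C(x,t) = M/(n_e·A·√(4πDt)) · exp(−(x−vt)²/(4Dt)), with n_e·A the pore (flow) area.
Plume center vt = 0.95 × 1600 = 1520 m, so the well at 1500 m is 20 m upgradient of the peak.
√(4πDt) = 42.77 m, giving peak height M/(n_e·A·√(4πDt)) = 0.91/(0.25 × 2.8 × 42.77) = 0.03040 kg/m³.
(x−vt)²/(4Dt) = (-20)²/(4 × 0.091 × 1600) = 0.6868; exp(−0.6868) = 0.5032.
C = 0.03040 × 0.5032 = 0.0153 kg/m³.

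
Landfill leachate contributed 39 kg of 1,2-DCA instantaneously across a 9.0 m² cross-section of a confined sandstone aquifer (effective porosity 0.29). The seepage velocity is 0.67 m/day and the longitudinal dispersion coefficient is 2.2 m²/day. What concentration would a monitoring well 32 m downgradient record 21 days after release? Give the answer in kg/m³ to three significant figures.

0.109 kg/m³

For an instantaneous plane source, C(x,t) = M/(n_e·A·√(4πDt)) · exp(−(x−vt)²/(4Dt)), with n_e·A the pore (flow) area.
Plume center vt = 0.67 × 21 = 14.07 m, so the well at 32 m is 17.93 m downgradient of the peak.
√(4πDt) = 24.09 m, giving peak height M/(n_e·A·√(4πDt)) = 39/(0.29 × 9.0 × 24.09) = 0.6203 kg/m³.
(x−vt)²/(4Dt) = (17.93)²/(4 × 2.2 × 21) = 1.740; exp(−1.740) = 0.1755.
C = 0.6203 × 0.1755 = 0.109 kg/m³.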